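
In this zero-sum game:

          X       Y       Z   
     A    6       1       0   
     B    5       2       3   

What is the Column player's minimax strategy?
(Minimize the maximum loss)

Column should play Y, value = 2

Work:
Column player minimizes Row's maximum payoff:
Column X: max payoff to Row = 6
Column Y: max payoff to Row = 2
Column Z: max payoff to Row = 3
Minimum is 2, achieved by column Y.
Minimax strategy: Y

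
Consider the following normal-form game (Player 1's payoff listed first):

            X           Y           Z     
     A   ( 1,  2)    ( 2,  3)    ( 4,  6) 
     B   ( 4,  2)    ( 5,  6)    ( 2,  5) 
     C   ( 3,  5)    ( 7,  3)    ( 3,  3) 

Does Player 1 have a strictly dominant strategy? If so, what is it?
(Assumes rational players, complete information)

No strictly dominant strategy exists for Player 1

Work:
A strategy strictly dominates another if it gives a strictly higher payoff against every opponent action. Compare each pair of P1's strategies column-by-column:
  A vs B: [1 vs 4, 2 vs 5, 4 vs 2] → A does not strictly dominate B (column X: 1 ≤ 4)
  A vs C: [1 vs 3, 2 vs 7, 4 vs 3] → A does not strictly dominate C (column X: 1 ≤ 3)
  B vs A: [4 vs 1, 5 vs 2, 2 vs 4] → B does not strictly dominate A (column Z: 2 ≤ 4)
  B vs C: [4 vs 3, 5 vs 7, 2 vs 3] → B does not strictly dominate C (column Y: 5 ≤ 7)
  C vs A: [3 vs 1, 7 vs 2, 3 vs 4] → C does not strictly dominate A (column Z: 3 ≤ 4)
  C vs B: [3 vs 4, 7 vs 5, 3 vs 2] → C does not strictly dominate B (column X: 3 ≤ 4)
No single strategy strictly dominates all others → no strictly dominant strategy.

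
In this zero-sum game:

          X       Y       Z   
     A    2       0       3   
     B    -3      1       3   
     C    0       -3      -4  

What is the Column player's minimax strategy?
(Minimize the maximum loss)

Column should play Y, value = 1

Work:
Column player minimizes Row's maximum payoff:
Column X: max payoff to Row = 2
Column Y: max payoff to Row = 1
Column Z: max payoff to Row = 3
Minimum is 1, achieved by column Y.
Minimax strategy: Y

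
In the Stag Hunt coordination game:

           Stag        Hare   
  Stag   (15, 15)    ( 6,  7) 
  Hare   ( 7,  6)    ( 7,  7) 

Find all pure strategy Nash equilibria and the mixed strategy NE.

Pure NE: (Stag, Stag) and (Hare, Hare); Mixed NE: p = 0.1111, q = 0.1111

Work:
Check pure NE:
(Stag, Stag): (15, 15) - no unilateral deviation beneficial
(Hare, Hare): (7, 7) - no unilateral deviation beneficial
Mixed NE: P1 plays Stag with p = 0.1111, P2 plays Stag with q = 0.1111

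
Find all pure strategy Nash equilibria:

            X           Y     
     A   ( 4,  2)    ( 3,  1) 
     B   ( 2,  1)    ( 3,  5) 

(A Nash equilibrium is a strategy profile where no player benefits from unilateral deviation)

Nash equilibrium: (A, X), (B, Y)

Work:
Best responses:
  P1 vs X: payoffs [4, 2] → best response A (payoff 4)
  P1 vs Y: payoffs [3, 3] → best response A/B (payoff 3)
  P2 vs A: payoffs [2, 1] → best response X (payoff 2)
  P2 vs B: payoffs [1, 5] → best response Y (payoff 5)
Mutual best responses: (A,X), (B,Y) → Nash equilibria.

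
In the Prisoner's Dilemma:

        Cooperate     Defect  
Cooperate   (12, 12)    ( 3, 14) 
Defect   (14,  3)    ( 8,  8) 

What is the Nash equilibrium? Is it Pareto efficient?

(Defect, Defect) is NE; not Pareto efficient

Work:
Defect dominates Cooperate for both players:
If P2 cooperates: Defect (14) > Cooperate (12)
If P2 defects: Defect (8) > Cooperate (3)
NE: (Defect, Defect) with payoff (8, 8)
But (Cooperate, Cooperate) = (12, 12) Pareto dominates (8, 8)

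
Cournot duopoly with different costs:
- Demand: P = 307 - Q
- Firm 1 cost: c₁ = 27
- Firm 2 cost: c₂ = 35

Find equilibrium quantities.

q₁* = 96.0, q₂* = 88.0

Work:
Reaction: q₁ = (307 - 27 - q₂)/2
Reaction: q₂ = (307 - 35 - q₁)/2
Solve simultaneously:
q₁* = (307 - 2×27 + 35)/3 = 96.0
q₂* = (307 - 2×35 + 27)/3 = 88.0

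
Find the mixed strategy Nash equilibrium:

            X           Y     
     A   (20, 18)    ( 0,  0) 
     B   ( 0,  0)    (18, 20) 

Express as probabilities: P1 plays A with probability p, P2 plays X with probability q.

p = 0.5263, q = 0.4737

Work:
Find probabilities that make opponent indifferent:
P2 chooses q to make P1 indifferent between A and B
P1 chooses p to make P2 indifferent between X and Y
Mixed NE: P1 plays (A: 0.5263, B: 0.4737), P2 plays (X: 0.4737, Y: 0.5263)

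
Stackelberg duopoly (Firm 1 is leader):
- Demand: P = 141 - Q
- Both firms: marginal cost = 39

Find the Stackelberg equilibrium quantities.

q₁* (leader) = 51.0, q₂* (follower) = 25.5

Work:
Follower's reaction: q₂ = (a - c - q₁)/2
Leader substitutes: π₁ = q₁·(a - q₁ - (a-c-q₁)/2 - c)
FOC: q₁* = (141 - 39)/2 = 51.00
Then: q₂* = (141 - 39 - 51.0)/2 = 25.50
Leader has first-mover advantage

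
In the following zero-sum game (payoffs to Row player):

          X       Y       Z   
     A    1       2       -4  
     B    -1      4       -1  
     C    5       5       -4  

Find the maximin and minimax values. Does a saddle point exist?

Maximin = -1, Minimax = -1, Saddle: True

Work:
Row minimums: [-4, -1, -4] → maximin = -1
Column maximums: [5, 5, -1] → minimax = -1
Saddle point exists! Game value = -1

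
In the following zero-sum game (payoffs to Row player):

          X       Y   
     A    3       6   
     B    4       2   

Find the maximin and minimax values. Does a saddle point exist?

Maximin = 3, Minimax = 4, Saddle: False

Work:
Row minimums: [3, 2] → maximin = 3
Column maximums: [4, 6] → minimax = 4
No saddle point (maximin ≠ minimax). Mixed strategy needed.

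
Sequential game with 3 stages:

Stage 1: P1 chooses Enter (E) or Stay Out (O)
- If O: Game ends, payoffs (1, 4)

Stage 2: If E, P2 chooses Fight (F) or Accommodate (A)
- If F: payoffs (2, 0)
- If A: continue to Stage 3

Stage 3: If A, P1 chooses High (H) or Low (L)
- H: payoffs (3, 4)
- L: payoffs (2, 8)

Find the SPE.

SPE: (E, A, H); Outcome (3, 4)

Work:
Stage 3: P1 chooses H (3 vs 2)
Stage 2: P2: F->0, A->4 (anticipating H). Choose A
Stage 1: P1: O->1, E->3 (anticipating A, H). Choose E
SPE path: E -> A -> H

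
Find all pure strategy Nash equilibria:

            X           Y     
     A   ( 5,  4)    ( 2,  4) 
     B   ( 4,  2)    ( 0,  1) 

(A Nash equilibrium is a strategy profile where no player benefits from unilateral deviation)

Nash equilibrium: (A, X), (A, Y)

Work:
Best responses:
  P1 vs X: payoffs [5, 4] → best response A (payoff 5)
  P1 vs Y: payoffs [2, 0] → best response A (payoff 2)
  P2 vs A: payoffs [4, 4] → best response X/Y (payoff 4)
  P2 vs B: payoffs [2, 1] → best response X (payoff 2)
Mutual best responses: (A,X), (A,Y) → Nash equilibria.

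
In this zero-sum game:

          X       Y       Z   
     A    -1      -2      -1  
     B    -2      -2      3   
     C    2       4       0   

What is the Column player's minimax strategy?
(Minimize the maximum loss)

Column should play X, value = 2

Work:
Column player minimizes Row's maximum payoff:
Column X: max payoff to Row = 2
Column Y: max payoff to Row = 4
Column Z: max payoff to Row = 3
Minimum is 2, achieved by column X.
Minimax strategy: X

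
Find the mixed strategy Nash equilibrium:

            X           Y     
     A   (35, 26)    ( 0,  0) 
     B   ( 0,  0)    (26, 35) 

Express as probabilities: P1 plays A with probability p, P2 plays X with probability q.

p = 0.5738, q = 0.4262

Work:
Find probabilities that make opponent indifferent:
P2 chooses q to make P1 indifferent between A and B
P1 chooses p to make P2 indifferent between X and Y
Mixed NE: P1 plays (A: 0.5738, B: 0.4262), P2 plays (X: 0.4262, Y: 0.5738)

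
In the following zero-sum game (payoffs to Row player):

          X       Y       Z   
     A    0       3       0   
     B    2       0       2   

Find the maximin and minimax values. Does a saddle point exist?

Maximin = 0, Minimax = 2, Saddle: False

Work:
Row minimums: [0, 0] → maximin = 0
Column maximums: [2, 3, 2] → minimax = 2
No saddle point (maximin ≠ minimax). Mixed strategy needed.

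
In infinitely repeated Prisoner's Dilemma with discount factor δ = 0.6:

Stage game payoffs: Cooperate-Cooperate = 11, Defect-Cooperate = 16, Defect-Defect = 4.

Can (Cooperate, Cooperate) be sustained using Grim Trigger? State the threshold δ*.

δ* = 0.4167; since δ = 0.6 ≥ 0.4167, cooperation can be sustained

Work:
For Grim Trigger:
Cooperate forever: 11/(1-δ)
Defect then punished: 16 + 4·δ/(1-δ)
Need: 11/(1-δ) ≥ 16 + 4·δ/(1-δ)
Solving: δ ≥ (T-R)/(T-P) = (16-11)/(16-4) = 0.4167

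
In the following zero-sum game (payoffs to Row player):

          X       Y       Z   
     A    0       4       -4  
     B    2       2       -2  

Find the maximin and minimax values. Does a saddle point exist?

Maximin = -2, Minimax = -2, Saddle: True

Work:
Row minimums: [-4, -2] → maximin = -2
Column maximums: [2, 4, -2] → minimax = -2
Saddle point exists! Game value = -2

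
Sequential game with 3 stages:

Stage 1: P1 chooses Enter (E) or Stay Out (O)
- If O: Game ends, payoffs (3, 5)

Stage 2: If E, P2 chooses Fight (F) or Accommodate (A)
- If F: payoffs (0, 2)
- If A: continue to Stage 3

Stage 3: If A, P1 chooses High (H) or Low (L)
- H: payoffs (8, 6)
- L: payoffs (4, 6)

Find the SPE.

SPE: (E, A, H); Outcome (8, 6)

Work:
Stage 3: P1 chooses H (8 vs 4)
Stage 2: P2: F->2, A->6 (anticipating H). Choose A
Stage 1: P1: O->3, E->8 (anticipating A, H). Choose E
SPE path: E -> A -> H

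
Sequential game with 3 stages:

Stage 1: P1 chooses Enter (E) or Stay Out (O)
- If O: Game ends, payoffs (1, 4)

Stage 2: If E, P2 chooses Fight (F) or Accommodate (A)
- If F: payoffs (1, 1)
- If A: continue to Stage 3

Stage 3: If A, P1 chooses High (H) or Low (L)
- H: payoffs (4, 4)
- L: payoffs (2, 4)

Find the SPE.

SPE: (E, A, H); Outcome (4, 4)

Work:
Stage 3: P1 chooses H (4 vs 2)
Stage 2: P2: F->1, A->4 (anticipating H). Choose A
Stage 1: P1: O->1, E->4 (anticipating A, H). Choose E
SPE path: E -> A -> H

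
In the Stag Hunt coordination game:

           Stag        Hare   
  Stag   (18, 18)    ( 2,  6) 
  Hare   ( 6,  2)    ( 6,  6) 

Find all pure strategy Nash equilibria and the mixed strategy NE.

Pure NE: (Stag, Stag) and (Hare, Hare); Mixed NE: p = 0.25, q = 0.25

Work:
Check pure NE:
(Stag, Stag): (18, 18) - no unilateral deviation beneficial
(Hare, Hare): (6, 6) - no unilateral deviation beneficial
Mixed NE: P1 plays Stag with p = 0.25, P2 plays Stag with q = 0.25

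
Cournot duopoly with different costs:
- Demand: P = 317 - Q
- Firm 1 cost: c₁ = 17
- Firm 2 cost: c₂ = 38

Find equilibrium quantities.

q₁* = 107.0, q₂* = 86.0

Work:
Reaction: q₁ = (317 - 17 - q₂)/2
Reaction: q₂ = (317 - 38 - q₁)/2
Solve simultaneously:
q₁* = (317 - 2×17 + 38)/3 = 107.0
q₂* = (317 - 2×38 + 17)/3 = 86.0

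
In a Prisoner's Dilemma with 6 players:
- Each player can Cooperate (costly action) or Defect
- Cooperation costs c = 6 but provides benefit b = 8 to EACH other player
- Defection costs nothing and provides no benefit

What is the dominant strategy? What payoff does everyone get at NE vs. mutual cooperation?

Dominant: Defect; NE payoff = 0; Coop payoff = 34

Work:
Defect dominates (saves cost c = 6, benefit to others is external)
NE: All defect → everyone gets 0
If all cooperate: each receives (5)×8 - 6 = 34
Social dilemma: 34 > 0 but NE gives 0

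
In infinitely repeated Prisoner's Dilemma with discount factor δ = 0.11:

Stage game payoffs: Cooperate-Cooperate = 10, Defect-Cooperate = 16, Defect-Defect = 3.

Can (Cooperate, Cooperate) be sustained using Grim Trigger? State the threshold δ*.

δ* = 0.4615; since δ = 0.11 < 0.4615, cooperation cannot be sustained

Work:
For Grim Trigger:
Cooperate forever: 10/(1-δ)
Defect then punished: 16 + 3·δ/(1-δ)
Need: 10/(1-δ) ≥ 16 + 3·δ/(1-δ)
Solving: δ ≥ (T-R)/(T-P) = (16-10)/(16-3) = 0.4615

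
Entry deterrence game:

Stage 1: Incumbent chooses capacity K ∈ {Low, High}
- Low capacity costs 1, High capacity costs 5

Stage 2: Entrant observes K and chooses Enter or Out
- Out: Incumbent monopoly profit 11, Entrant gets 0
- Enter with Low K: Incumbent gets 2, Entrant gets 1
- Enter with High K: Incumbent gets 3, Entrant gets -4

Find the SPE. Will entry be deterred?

SPE: (High, Enter|Low, Out|High); Entry deterred. Incumbent net profit = 6

Work:
After Low K: Entrant enters (1 > 0)
After High K: Entrant stays out (-4 < 0)
Incumbent: Low → 2−1=1, High → 11−5=6
Incumbent chooses High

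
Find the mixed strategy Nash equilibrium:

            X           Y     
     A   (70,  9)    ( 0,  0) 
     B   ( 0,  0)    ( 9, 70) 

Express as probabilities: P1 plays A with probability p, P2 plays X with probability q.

p = 0.8861, q = 0.1139

Work:
Find probabilities that make opponent indifferent:
P2 chooses q to make P1 indifferent between A and B
P1 chooses p to make P2 indifferent between X and Y
Mixed NE: P1 plays (A: 0.8861, B: 0.1139), P2 plays (X: 0.1139, Y: 0.8861)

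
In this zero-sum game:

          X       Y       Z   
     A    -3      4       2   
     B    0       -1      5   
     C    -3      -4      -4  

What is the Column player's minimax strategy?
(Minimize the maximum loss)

Column should play X, value = 0

Work:
Column player minimizes Row's maximum payoff:
Column X: max payoff to Row = 0
Column Y: max payoff to Row = 4
Column Z: max payoff to Row = 5
Minimum is 0, achieved by column X.
Minimax strategy: X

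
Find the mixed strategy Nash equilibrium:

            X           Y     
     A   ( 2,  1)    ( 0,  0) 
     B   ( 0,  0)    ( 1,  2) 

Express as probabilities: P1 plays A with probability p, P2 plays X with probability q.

p = 0.6667, q = 0.3333

Work:
Find probabilities that make opponent indifferent:
P2 chooses q to make P1 indifferent between A and B
P1 chooses p to make P2 indifferent between X and Y
Mixed NE: P1 plays (A: 0.6667, B: 0.3333), P2 plays (X: 0.3333, Y: 0.6667)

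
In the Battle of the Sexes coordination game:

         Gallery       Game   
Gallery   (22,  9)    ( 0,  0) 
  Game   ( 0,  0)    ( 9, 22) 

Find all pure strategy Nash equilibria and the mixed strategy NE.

Pure NE: (Gallery, Gallery) and (Game, Game); Mixed NE: p = 0.7097, q = 0.2903

Work:
Check pure NE:
(Gallery, Gallery): (22, 9) - no unilateral deviation beneficial
(Game, Game): (9, 22) - no unilateral deviation beneficial
Mixed NE: P1 plays Gallery with p = 0.7097, P2 plays Gallery with q = 0.2903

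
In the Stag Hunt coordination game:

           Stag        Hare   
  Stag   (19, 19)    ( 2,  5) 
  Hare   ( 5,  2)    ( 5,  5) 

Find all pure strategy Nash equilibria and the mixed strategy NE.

Pure NE: (Stag, Stag) and (Hare, Hare); Mixed NE: p = 0.1765, q = 0.1765

Work:
Check pure NE:
(Stag, Stag): (19, 19) - no unilateral deviation beneficial
(Hare, Hare): (5, 5) - no unilateral deviation beneficial
Mixed NE: P1 plays Stag with p = 0.1765, P2 plays Stag with q = 0.1765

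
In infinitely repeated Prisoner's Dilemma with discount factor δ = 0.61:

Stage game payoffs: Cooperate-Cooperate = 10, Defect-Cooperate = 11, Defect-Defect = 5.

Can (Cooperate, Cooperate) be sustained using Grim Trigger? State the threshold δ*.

δ* = 0.1667; since δ = 0.61 ≥ 0.1667, cooperation can be sustained

Work:
For Grim Trigger:
Cooperate forever: 10/(1-δ)
Defect then punished: 11 + 5·δ/(1-δ)
Need: 10/(1-δ) ≥ 11 + 5·δ/(1-δ)
Solving: δ ≥ (T-R)/(T-P) = (11-10)/(11-5) = 0.1667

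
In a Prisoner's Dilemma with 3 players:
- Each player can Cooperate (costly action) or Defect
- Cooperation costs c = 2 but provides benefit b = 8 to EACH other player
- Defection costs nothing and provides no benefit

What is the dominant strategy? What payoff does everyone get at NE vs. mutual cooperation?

Dominant: Defect; NE payoff = 0; Coop payoff = 14

Work:
Defect dominates (saves cost c = 2, benefit to others is external)
NE: All defect → everyone gets 0
If all cooperate: each receives (2)×8 - 2 = 14
Social dilemma: 14 > 0 but NE gives 0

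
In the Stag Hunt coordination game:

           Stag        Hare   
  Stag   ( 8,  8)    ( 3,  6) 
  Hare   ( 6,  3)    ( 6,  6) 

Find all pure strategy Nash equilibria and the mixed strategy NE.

Pure NE: (Stag, Stag) and (Hare, Hare); Mixed NE: p = 0.6, q = 0.6

Work:
Check pure NE:
(Stag, Stag): (8, 8) - no unilateral deviation beneficial
(Hare, Hare): (6, 6) - no unilateral deviation beneficial
Mixed NE: P1 plays Stag with p = 0.6, P2 plays Stag with q = 0.6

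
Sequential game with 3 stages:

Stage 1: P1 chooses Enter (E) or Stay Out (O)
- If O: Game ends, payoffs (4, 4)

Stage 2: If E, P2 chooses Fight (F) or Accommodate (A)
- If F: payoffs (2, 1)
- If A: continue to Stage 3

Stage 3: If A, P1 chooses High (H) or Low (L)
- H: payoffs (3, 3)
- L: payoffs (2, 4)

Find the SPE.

SPE: (O, A, H); Outcome (4, 4)

Work:
Stage 3: P1 chooses H (3 vs 2)
Stage 2: P2: F->1, A->3 (anticipating H). Choose A
Stage 1: P1: O->4, E->3 (anticipating A, H). Choose O
SPE path: O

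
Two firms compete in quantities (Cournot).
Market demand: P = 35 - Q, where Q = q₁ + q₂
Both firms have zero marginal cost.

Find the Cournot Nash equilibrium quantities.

q₁* = q₂* = 11.67; P* = 11.67

Work:
Profit: π_i = P·q_i = (a - q_i - q_j)·q_i
FOC: ∂π_i/∂q_i = a - 2q_i - q_j = 0
Reaction function: q_i = (35 - q_j)/2
Symmetry: q* = 35/3 = 11.67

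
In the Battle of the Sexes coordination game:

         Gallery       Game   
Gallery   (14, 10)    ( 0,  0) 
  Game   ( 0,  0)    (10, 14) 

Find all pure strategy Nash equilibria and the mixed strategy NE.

Pure NE: (Gallery, Gallery) and (Game, Game); Mixed NE: p = 0.5833, q = 0.4167

Work:
Check pure NE:
(Gallery, Gallery): (14, 10) - no unilateral deviation beneficial
(Game, Game): (10, 14) - no unilateral deviation beneficial
Mixed NE: P1 plays Gallery with p = 0.5833, P2 plays Gallery with q = 0.4167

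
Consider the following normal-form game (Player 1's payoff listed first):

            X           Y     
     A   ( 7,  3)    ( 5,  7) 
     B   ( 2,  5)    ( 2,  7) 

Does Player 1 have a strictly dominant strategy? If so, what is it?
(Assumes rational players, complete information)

Yes, Player 1's strictly dominant strategy is A

Work:
A strategy strictly dominates another if it gives a strictly higher payoff against every opponent action. Compare each pair of P1's strategies column-by-column:
  A vs B: [7 vs 2, 5 vs 2] → A strictly dominates B
  B vs A: [2 vs 7, 2 vs 5] → B does not strictly dominate A (column X: 2 ≤ 7)
A strictly dominates every other strategy → strictly dominant.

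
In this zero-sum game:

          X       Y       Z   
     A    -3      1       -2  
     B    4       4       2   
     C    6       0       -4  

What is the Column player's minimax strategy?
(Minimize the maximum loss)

Column should play Z, value = 2

Work:
Column player minimizes Row's maximum payoff:
Column X: max payoff to Row = 6
Column Y: max payoff to Row = 4
Column Z: max payoff to Row = 2
Minimum is 2, achieved by column Z.
Minimax strategy: Z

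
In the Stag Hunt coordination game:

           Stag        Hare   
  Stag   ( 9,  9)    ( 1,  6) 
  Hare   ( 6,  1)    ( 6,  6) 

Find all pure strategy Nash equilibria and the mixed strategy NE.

Pure NE: (Stag, Stag) and (Hare, Hare); Mixed NE: p = 0.625, q = 0.625

Work:
Check pure NE:
(Stag, Stag): (9, 9) - no unilateral deviation beneficial
(Hare, Hare): (6, 6) - no unilateral deviation beneficial
Mixed NE: P1 plays Stag with p = 0.625, P2 plays Stag with q = 0.625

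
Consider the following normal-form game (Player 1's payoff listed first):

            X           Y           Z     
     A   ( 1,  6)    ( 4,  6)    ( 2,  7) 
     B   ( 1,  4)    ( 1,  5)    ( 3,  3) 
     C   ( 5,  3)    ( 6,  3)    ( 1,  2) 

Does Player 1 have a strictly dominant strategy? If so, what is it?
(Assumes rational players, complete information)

No strictly dominant strategy exists for Player 1

Work:
A strategy strictly dominates another if it gives a strictly higher payoff against every opponent action. Compare each pair of P1's strategies column-by-column:
  A vs B: [1 vs 1, 4 vs 1, 2 vs 3] → A does not strictly dominate B (column X: 1 ≤ 1)
  A vs C: [1 vs 5, 4 vs 6, 2 vs 1] → A does not strictly dominate C (column X: 1 ≤ 5)
  B vs A: [1 vs 1, 1 vs 4, 3 vs 2] → B does not strictly dominate A (column X: 1 ≤ 1)
  B vs C: [1 vs 5, 1 vs 6, 3 vs 1] → B does not strictly dominate C (column X: 1 ≤ 5)
  C vs A: [5 vs 1, 6 vs 4, 1 vs 2] → C does not strictly dominate A (column Z: 1 ≤ 2)
  C vs B: [5 vs 1, 6 vs 1, 1 vs 3] → C does not strictly dominate B (column Z: 1 ≤ 3)
No single strategy strictly dominates all others → no strictly dominant strategy.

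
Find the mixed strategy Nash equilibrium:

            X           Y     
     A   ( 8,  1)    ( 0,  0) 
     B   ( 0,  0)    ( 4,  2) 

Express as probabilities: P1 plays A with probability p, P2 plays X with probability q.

p = 0.6667, q = 0.3333

Work:
Find probabilities that make opponent indifferent:
P2 chooses q to make P1 indifferent between A and B
P1 chooses p to make P2 indifferent between X and Y
Mixed NE: P1 plays (A: 0.6667, B: 0.3333), P2 plays (X: 0.3333, Y: 0.6667)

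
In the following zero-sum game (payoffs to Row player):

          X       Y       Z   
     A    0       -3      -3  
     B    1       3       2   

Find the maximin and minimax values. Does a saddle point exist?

Maximin = 1, Minimax = 1, Saddle: True

Work:
Row minimums: [-3, 1] → maximin = 1
Column maximums: [1, 3, 2] → minimax = 1
Saddle point exists! Game value = 1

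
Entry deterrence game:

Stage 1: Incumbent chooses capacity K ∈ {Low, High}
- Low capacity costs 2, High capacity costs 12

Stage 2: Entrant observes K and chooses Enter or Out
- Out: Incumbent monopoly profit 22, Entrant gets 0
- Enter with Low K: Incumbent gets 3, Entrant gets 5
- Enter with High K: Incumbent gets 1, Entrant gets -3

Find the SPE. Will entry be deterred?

SPE: (High, Enter|Low, Out|High); Entry deterred. Incumbent net profit = 10

Work:
After Low K: Entrant enters (5 > 0)
After High K: Entrant stays out (-3 < 0)
Incumbent: Low → 3−2=1, High → 22−12=10
Incumbent chooses High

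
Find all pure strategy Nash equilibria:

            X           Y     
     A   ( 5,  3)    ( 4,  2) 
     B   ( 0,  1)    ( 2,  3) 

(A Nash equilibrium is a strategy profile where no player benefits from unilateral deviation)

Nash equilibrium: (A, X)

Work:
Best responses:
  P1 vs X: payoffs [5, 0] → best response A (payoff 5)
  P1 vs Y: payoffs [4, 2] → best response A (payoff 4)
  P2 vs A: payoffs [3, 2] → best response X (payoff 3)
  P2 vs B: payoffs [1, 3] → best response Y (payoff 3)
Mutual best responses: (A,X) → Nash equilibria.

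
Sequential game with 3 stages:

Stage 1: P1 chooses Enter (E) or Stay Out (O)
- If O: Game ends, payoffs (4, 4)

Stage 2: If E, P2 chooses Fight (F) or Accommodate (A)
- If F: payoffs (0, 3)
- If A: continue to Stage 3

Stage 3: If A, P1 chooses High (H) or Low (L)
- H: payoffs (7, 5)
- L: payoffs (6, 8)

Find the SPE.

SPE: (E, A, H); Outcome (7, 5)

Work:
Stage 3: P1 chooses H (7 vs 6)
Stage 2: P2: F->3, A->5 (anticipating H). Choose A
Stage 1: P1: O->4, E->7 (anticipating A, H). Choose E
SPE path: E -> A -> H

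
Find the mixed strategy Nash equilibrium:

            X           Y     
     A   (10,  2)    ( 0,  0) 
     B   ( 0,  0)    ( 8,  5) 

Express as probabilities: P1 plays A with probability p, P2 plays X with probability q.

p = 0.7143, q = 0.4444

Work:
Find probabilities that make opponent indifferent:
P2 chooses q to make P1 indifferent between A and B
P1 chooses p to make P2 indifferent between X and Y
Mixed NE: P1 plays (A: 0.7143, B: 0.2857), P2 plays (X: 0.4444, Y: 0.5556)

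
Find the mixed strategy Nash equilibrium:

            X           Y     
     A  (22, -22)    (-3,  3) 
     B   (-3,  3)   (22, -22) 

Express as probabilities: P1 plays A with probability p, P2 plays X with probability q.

p = 0.5, q = 0.5

Work:
Find probabilities that make opponent indifferent:
P2 chooses q to make P1 indifferent between A and B
P1 chooses p to make P2 indifferent between X and Y
Mixed NE: P1 plays (A: 0.5, B: 0.5), P2 plays (X: 0.5, Y: 0.5)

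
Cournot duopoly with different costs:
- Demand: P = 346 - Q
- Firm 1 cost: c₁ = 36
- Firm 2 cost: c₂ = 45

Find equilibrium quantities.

q₁* = 106.33, q₂* = 97.33

Work:
Reaction: q₁ = (346 - 36 - q₂)/2
Reaction: q₂ = (346 - 45 - q₁)/2
Solve simultaneously:
q₁* = (346 - 2×36 + 45)/3 = 106.33
q₂* = (346 - 2×45 + 36)/3 = 97.33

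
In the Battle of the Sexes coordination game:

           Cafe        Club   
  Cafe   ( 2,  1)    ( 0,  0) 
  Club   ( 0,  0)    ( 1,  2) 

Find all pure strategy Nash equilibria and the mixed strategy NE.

Pure NE: (Cafe, Cafe) and (Club, Club); Mixed NE: p = 0.6667, q = 0.3333

Work:
Check pure NE:
(Cafe, Cafe): (2, 1) - no unilateral deviation beneficial
(Club, Club): (1, 2) - no unilateral deviation beneficial
Mixed NE: P1 plays Cafe with p = 0.6667, P2 plays Cafe with q = 0.3333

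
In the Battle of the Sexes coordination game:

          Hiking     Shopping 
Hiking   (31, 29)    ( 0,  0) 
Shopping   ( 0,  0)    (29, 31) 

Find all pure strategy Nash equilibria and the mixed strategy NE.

Pure NE: (Hiking, Hiking) and (Shopping, Shopping); Mixed NE: p = 0.5167, q = 0.4833

Work:
Check pure NE:
(Hiking, Hiking): (31, 29) - no unilateral deviation beneficial
(Shopping, Shopping): (29, 31) - no unilateral deviation beneficial
Mixed NE: P1 plays Hiking with p = 0.5167, P2 plays Hiking with q = 0.4833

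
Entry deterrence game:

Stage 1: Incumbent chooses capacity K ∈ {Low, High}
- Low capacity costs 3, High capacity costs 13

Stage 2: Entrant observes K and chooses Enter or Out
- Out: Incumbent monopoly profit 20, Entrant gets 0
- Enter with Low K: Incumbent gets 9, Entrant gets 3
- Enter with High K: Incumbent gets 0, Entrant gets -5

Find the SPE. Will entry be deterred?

SPE: (High, Enter|Low, Out|High); Entry deterred. Incumbent net profit = 7

Work:
After Low K: Entrant enters (3 > 0)
After High K: Entrant stays out (-5 < 0)
Incumbent: Low → 9−3=6, High → 20−13=7
Incumbent chooses High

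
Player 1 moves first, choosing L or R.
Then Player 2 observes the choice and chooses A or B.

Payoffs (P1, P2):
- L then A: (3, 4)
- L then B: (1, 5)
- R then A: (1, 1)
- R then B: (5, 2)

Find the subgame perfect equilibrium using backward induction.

P1 plays R, P2 plays B after L and B after R; Payoff (5, 2)

Work:
Backward induction:
After L: P2 chooses B → P1 gets 1
After R: P2 chooses B → P1 gets 5
P1 chooses R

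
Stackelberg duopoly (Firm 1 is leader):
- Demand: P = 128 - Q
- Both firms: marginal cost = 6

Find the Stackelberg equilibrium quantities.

q₁* (leader) = 61.0, q₂* (follower) = 30.5

Work:
Follower's reaction: q₂ = (a - c - q₁)/2
Leader substitutes: π₁ = q₁·(a - q₁ - (a-c-q₁)/2 - c)
FOC: q₁* = (128 - 6)/2 = 61.00
Then: q₂* = (128 - 6 - 61.0)/2 = 30.50
Leader has first-mover advantage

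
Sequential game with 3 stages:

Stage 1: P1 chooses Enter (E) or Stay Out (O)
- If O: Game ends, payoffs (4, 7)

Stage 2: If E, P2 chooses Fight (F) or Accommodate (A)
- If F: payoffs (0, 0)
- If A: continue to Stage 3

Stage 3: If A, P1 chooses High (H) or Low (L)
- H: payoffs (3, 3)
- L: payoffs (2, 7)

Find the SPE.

SPE: (O, A, H); Outcome (4, 7)

Work:
Stage 3: P1 chooses H (3 vs 2)
Stage 2: P2: F->0, A->3 (anticipating H). Choose A
Stage 1: P1: O->4, E->3 (anticipating A, H). Choose O
SPE path: O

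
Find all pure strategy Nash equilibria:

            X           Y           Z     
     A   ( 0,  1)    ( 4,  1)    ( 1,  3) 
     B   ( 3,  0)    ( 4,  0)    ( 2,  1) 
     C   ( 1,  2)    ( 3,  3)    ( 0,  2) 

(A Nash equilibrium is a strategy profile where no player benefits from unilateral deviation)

Nash equilibrium: (B, Z)

Work:
Best responses:
  P1 vs X: payoffs [0, 3, 1] → best response B (payoff 3)
  P1 vs Y: payoffs [4, 4, 3] → best response A/B (payoff 4)
  P1 vs Z: payoffs [1, 2, 0] → best response B (payoff 2)
  P2 vs A: payoffs [1, 1, 3] → best response Z (payoff 3)
  P2 vs B: payoffs [0, 0, 1] → best response Z (payoff 1)
  P2 vs C: payoffs [2, 3, 2] → best response Y (payoff 3)
Mutual best responses: (B,Z) → Nash equilibria.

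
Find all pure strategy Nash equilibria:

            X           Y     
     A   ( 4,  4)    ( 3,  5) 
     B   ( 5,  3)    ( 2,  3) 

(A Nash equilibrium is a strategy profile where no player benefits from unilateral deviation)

Nash equilibrium: (A, Y), (B, X)

Work:
Best responses:
  P1 vs X: payoffs [4, 5] → best response B (payoff 5)
  P1 vs Y: payoffs [3, 2] → best response A (payoff 3)
  P2 vs A: payoffs [4, 5] → best response Y (payoff 5)
  P2 vs B: payoffs [3, 3] → best response X/Y (payoff 3)
Mutual best responses: (A,Y), (B,X) → Nash equilibria.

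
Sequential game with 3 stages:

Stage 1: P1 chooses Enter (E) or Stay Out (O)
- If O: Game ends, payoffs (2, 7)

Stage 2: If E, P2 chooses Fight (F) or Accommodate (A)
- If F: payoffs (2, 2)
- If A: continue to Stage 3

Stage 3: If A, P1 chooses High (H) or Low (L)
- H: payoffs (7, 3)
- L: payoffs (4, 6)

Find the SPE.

SPE: (E, A, H); Outcome (7, 3)

Work:
Stage 3: P1 chooses H (7 vs 4)
Stage 2: P2: F->2, A->3 (anticipating H). Choose A
Stage 1: P1: O->2, E->7 (anticipating A, H). Choose E
SPE path: E -> A -> H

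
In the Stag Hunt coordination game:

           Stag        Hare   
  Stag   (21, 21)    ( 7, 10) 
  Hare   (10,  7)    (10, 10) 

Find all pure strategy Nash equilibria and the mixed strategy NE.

Pure NE: (Stag, Stag) and (Hare, Hare); Mixed NE: p = 0.2143, q = 0.2143

Work:
Check pure NE:
(Stag, Stag): (21, 21) - no unilateral deviation beneficial
(Hare, Hare): (10, 10) - no unilateral deviation beneficial
Mixed NE: P1 plays Stag with p = 0.2143, P2 plays Stag with q = 0.2143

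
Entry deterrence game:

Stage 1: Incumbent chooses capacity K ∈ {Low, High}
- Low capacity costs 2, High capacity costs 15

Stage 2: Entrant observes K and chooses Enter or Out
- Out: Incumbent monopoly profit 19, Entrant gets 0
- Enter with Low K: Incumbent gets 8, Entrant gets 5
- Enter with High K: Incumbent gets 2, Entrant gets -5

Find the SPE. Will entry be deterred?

SPE: (Low, Enter|Low, Out|High); Entry not deterred. Incumbent net profit = 6, Entrant gets 5

Work:
After Low K: Entrant enters (5 > 0)
After High K: Entrant stays out (-5 < 0)
Incumbent: Low → 8−2=6, High → 19−15=4
Incumbent chooses Low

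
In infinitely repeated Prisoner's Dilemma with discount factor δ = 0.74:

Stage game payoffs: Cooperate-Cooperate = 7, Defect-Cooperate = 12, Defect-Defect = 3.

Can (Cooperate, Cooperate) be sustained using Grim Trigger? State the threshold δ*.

δ* = 0.5556; since δ = 0.74 ≥ 0.5556, cooperation can be sustained

Work:
For Grim Trigger:
Cooperate forever: 7/(1-δ)
Defect then punished: 12 + 3·δ/(1-δ)
Need: 7/(1-δ) ≥ 12 + 3·δ/(1-δ)
Solving: δ ≥ (T-R)/(T-P) = (12-7)/(12-3) = 0.5556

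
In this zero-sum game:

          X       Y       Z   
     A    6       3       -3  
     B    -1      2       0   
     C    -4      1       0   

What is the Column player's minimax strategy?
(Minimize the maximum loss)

Column should play Z, value = 0

Work:
Column player minimizes Row's maximum payoff:
Column X: max payoff to Row = 6
Column Y: max payoff to Row = 3
Column Z: max payoff to Row = 0
Minimum is 0, achieved by column Z.
Minimax strategy: Z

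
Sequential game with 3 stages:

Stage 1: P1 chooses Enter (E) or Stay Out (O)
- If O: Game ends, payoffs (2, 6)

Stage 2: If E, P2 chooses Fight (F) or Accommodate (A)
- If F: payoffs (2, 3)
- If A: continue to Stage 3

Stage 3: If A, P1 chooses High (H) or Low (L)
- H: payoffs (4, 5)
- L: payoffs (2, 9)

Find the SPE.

SPE: (E, A, H); Outcome (4, 5)

Work:
Stage 3: P1 chooses H (4 vs 2)
Stage 2: P2: F->3, A->5 (anticipating H). Choose A
Stage 1: P1: O->2, E->4 (anticipating A, H). Choose E
SPE path: E -> A -> H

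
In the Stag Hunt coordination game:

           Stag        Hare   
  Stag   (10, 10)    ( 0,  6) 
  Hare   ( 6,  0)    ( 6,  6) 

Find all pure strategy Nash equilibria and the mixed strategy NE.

Pure NE: (Stag, Stag) and (Hare, Hare); Mixed NE: p = 0.6, q = 0.6

Work:
Check pure NE:
(Stag, Stag): (10, 10) - no unilateral deviation beneficial
(Hare, Hare): (6, 6) - no unilateral deviation beneficial
Mixed NE: P1 plays Stag with p = 0.6, P2 plays Stag with q = 0.6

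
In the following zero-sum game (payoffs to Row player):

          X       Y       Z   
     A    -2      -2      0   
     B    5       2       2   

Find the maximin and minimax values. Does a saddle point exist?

Maximin = 2, Minimax = 2, Saddle: True

Work:
Row minimums: [-2, 2] → maximin = 2
Column maximums: [5, 2, 2] → minimax = 2
Saddle point exists! Game value = 2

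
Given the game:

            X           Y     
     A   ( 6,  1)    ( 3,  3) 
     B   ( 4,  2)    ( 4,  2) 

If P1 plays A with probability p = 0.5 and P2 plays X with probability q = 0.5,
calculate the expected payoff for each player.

E[P1] = 4.25, E[P2] = 2.0

Work:
E[P1] = p·q·π₁(A,X) + p·(1-q)·π₁(A,Y) + (1-p)·q·π₁(B,X) + (1-p)·(1-q)·π₁(B,Y)
= 0.5·0.5·6 + 0.5·0.5·3 + 0.5·0.5·4 + 0.5·0.5·4
= 4.25

E[P2] = 2.0 (similar calculation)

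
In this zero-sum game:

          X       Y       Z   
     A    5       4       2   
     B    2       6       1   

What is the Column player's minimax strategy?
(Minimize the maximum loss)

Column should play Z, value = 2

Work:
Column player minimizes Row's maximum payoff:
Column X: max payoff to Row = 5
Column Y: max payoff to Row = 6
Column Z: max payoff to Row = 2
Minimum is 2, achieved by column Z.
Minimax strategy: Z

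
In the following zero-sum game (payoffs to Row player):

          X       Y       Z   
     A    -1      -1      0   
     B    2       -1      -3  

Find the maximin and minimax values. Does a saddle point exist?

Maximin = -1, Minimax = -1, Saddle: True

Work:
Row minimums: [-1, -3] → maximin = -1
Column maximums: [2, -1, 0] → minimax = -1
Saddle point exists! Game value = -1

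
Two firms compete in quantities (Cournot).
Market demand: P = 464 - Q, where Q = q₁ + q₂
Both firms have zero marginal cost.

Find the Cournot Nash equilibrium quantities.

q₁* = q₂* = 154.67; P* = 154.67

Work:
Profit: π_i = P·q_i = (a - q_i - q_j)·q_i
FOC: ∂π_i/∂q_i = a - 2q_i - q_j = 0
Reaction function: q_i = (464 - q_j)/2
Symmetry: q* = 464/3 = 154.67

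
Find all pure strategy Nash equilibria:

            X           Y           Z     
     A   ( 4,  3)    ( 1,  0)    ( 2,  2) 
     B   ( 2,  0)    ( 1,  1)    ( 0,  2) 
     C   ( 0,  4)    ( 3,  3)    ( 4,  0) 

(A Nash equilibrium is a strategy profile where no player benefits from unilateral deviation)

Nash equilibrium: (A, X)

Work:
Best responses:
  P1 vs X: payoffs [4, 2, 0] → best response A (payoff 4)
  P1 vs Y: payoffs [1, 1, 3] → best response C (payoff 3)
  P1 vs Z: payoffs [2, 0, 4] → best response C (payoff 4)
  P2 vs A: payoffs [3, 0, 2] → best response X (payoff 3)
  P2 vs B: payoffs [0, 1, 2] → best response Z (payoff 2)
  P2 vs C: payoffs [4, 3, 0] → best response X (payoff 4)
Mutual best responses: (A,X) → Nash equilibria.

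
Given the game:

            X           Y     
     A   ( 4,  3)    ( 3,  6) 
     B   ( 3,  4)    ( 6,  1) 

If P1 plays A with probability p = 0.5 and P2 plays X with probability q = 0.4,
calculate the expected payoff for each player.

E[P1] = 4.1, E[P2] = 3.5

Work:
E[P1] = p·q·π₁(A,X) + p·(1-q)·π₁(A,Y) + (1-p)·q·π₁(B,X) + (1-p)·(1-q)·π₁(B,Y)
= 0.5·0.4·4 + 0.5·0.6·3 + 0.5·0.4·3 + 0.5·0.6·6
= 4.1

E[P2] = 3.5 (similar calculation)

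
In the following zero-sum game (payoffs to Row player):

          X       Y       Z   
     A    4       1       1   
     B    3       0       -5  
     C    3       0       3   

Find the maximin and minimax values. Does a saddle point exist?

Maximin = 1, Minimax = 1, Saddle: True

Work:
Row minimums: [1, -5, 0] → maximin = 1
Column maximums: [4, 1, 3] → minimax = 1
Saddle point exists! Game value = 1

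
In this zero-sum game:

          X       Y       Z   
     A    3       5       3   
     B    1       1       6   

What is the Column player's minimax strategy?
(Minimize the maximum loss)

Column should play X, value = 3

Work:
Column player minimizes Row's maximum payoff:
Column X: max payoff to Row = 3
Column Y: max payoff to Row = 5
Column Z: max payoff to Row = 6
Minimum is 3, achieved by column X.
Minimax strategy: X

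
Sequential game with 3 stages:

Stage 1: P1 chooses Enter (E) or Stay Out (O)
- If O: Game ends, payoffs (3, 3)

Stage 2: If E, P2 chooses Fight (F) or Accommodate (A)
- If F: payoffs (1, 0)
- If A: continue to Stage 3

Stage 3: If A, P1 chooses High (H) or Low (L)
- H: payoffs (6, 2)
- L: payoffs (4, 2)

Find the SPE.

SPE: (E, A, H); Outcome (6, 2)

Work:
Stage 3: P1 chooses H (6 vs 4)
Stage 2: P2: F->0, A->2 (anticipating H). Choose A
Stage 1: P1: O->3, E->6 (anticipating A, H). Choose E
SPE path: E -> A -> H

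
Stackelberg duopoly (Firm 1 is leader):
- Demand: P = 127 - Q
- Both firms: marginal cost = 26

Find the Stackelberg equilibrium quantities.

q₁* (leader) = 50.5, q₂* (follower) = 25.25

Work:
Follower's reaction: q₂ = (a - c - q₁)/2
Leader substitutes: π₁ = q₁·(a - q₁ - (a-c-q₁)/2 - c)
FOC: q₁* = (127 - 26)/2 = 50.50
Then: q₂* = (127 - 26 - 50.5)/2 = 25.25
Leader has first-mover advantage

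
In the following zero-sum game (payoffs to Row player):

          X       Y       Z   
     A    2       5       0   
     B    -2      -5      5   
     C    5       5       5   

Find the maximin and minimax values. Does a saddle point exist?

Maximin = 5, Minimax = 5, Saddle: True

Work:
Row minimums: [0, -5, 5] → maximin = 5
Column maximums: [5, 5, 5] → minimax = 5
Saddle point exists! Game value = 5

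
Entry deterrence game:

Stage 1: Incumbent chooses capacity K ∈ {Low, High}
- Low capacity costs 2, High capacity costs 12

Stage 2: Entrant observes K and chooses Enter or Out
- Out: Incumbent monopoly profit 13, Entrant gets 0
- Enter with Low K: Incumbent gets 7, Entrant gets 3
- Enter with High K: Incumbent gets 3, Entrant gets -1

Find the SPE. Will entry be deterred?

SPE: (Low, Enter|Low, Out|High); Entry not deterred. Incumbent net profit = 5, Entrant gets 3

Work:
After Low K: Entrant enters (3 > 0)
After High K: Entrant stays out (-1 < 0)
Incumbent: Low → 7−2=5, High → 13−12=1
Incumbent chooses Low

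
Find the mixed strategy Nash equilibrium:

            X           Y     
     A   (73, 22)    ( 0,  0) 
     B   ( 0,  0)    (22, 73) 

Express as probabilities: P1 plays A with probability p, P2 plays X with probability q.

p = 0.7684, q = 0.2316

Work:
Find probabilities that make opponent indifferent:
P2 chooses q to make P1 indifferent between A and B
P1 chooses p to make P2 indifferent between X and Y
Mixed NE: P1 plays (A: 0.7684, B: 0.2316), P2 plays (X: 0.2316, Y: 0.7684)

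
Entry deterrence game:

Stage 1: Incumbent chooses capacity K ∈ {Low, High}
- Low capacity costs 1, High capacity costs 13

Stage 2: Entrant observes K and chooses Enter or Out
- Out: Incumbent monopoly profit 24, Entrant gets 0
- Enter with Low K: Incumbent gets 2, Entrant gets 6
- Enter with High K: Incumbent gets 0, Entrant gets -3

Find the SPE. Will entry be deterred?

SPE: (High, Enter|Low, Out|High); Entry deterred. Incumbent net profit = 11

Work:
After Low K: Entrant enters (6 > 0)
After High K: Entrant stays out (-3 < 0)
Incumbent: Low → 2−1=1, High → 24−13=11
Incumbent chooses High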